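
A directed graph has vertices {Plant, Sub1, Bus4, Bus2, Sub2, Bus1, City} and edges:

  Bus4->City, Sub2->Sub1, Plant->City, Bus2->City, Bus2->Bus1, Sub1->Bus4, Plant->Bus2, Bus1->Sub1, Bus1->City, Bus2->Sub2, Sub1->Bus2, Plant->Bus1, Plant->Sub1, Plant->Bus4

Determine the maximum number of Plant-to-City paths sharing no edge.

4

Assign every edge capacity 1; by Menger, the answer equals the max flow.
Path Plant→City (+1); total 1.
Path Plant→Bus4→City (+1); total 2.
Path Plant→Bus2→City (+1); total 3.
Path Plant→Bus1→City (+1); total 4.
No residual Plant→City path; max flow = 4.
Certifying cut of size 4: {Bus1→City, Bus2→City, Bus4→City, Plant→City}.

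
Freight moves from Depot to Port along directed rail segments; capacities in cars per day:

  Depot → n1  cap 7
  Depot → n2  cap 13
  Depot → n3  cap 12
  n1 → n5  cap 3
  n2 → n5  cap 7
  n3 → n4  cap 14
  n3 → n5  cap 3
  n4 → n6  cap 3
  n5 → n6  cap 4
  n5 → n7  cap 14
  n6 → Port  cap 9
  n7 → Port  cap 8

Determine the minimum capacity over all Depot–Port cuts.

Augment Depot→n1→n5→n6→Port: bottleneck 3, flow now 3.
Augment Depot→n2→n5→n6→Port: bottleneck 1, flow now 4.
Augment Depot→n2→n5→n7→Port: bottleneck 6, flow now 10.
Augment Depot→n3→n4→n6→Port: bottleneck 3, flow now 13.
Augment Depot→n3→n5→n7→Port: bottleneck 2, flow now 15.
No augmenting path remains; maximum flow = 15.
By max-flow min-cut, the minimum cut capacity equals the max flow.
In the residual graph, reachable from Depot: {Depot, n1, n2, n3, n4, n5, n7}.
Min-cut edges: n4→n6 (3), n5→n6 (4), n7→Port (8); capacity 3 + 4 + 8 = 15.

15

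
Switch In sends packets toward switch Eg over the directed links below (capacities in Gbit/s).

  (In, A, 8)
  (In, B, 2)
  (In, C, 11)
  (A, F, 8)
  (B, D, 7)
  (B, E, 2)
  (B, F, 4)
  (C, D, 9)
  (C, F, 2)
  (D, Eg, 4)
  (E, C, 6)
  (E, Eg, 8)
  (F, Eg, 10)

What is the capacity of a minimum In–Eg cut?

Augment In→A→F→Eg: bottleneck 8, flow now 8.
Augment In→B→D→Eg: bottleneck 2, flow now 10.
Augment In→C→D→Eg: bottleneck 2, flow now 12.
Augment In→C→F→Eg: bottleneck 2, flow now 14.
Augment In→C→D→B→E→Eg: bottleneck 2, flow now 16. (uses reverse residual edge)
No augmenting path remains; maximum flow = 16.
By max-flow min-cut, the minimum cut capacity equals the max flow.
In the residual graph, reachable from In: {In, C, D}.
Min-cut edges: In→A (8), In→B (2), C→F (2), D→Eg (4); capacity 8 + 2 + 2 + 4 = 16.

16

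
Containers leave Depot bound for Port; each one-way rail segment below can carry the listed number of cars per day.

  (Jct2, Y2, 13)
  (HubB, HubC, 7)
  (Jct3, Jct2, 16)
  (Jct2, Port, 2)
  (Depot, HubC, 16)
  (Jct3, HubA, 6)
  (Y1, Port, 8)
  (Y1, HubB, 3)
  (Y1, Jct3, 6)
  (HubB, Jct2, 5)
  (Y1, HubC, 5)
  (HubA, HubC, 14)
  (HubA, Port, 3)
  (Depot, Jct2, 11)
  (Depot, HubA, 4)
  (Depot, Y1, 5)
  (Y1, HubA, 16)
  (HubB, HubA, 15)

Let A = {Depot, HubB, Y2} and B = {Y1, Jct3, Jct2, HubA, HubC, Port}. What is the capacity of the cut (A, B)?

63

Edges leaving {Depot, HubB, Y2}: Depot→Y1 (5), Depot→Jct2 (11), Depot→HubA (4), Depot→HubC (16), HubB→Jct2 (5), HubB→HubA (15), HubB→HubC (7).
Cut capacity = 5 + 11 + 4 + 16 + 5 + 15 + 7 = 63.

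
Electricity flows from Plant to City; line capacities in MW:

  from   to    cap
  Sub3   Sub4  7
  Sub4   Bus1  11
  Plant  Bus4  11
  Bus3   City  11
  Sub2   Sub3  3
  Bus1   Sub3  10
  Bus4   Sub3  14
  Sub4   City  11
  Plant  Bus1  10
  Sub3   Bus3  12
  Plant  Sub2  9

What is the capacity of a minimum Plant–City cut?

18

Augment Plant→Sub2→Sub3→Bus3→City: bottleneck 3, flow now 3.
Augment Plant→Bus4→Sub3→Bus3→City: bottleneck 8, flow now 11.
Augment Plant→Bus4→Sub3→Sub4→City: bottleneck 3, flow now 14.
Augment Plant→Bus1→Sub3→Sub4→City: bottleneck 4, flow now 18.
No augmenting path remains; maximum flow = 18.
By max-flow min-cut, the minimum cut capacity equals the max flow.
In the residual graph, reachable from Plant: {Plant, Sub2, Bus4, Bus1, Sub3, Bus3}.
Min-cut edges: Sub3→Sub4 (7), Bus3→City (11); capacity 7 + 11 = 18.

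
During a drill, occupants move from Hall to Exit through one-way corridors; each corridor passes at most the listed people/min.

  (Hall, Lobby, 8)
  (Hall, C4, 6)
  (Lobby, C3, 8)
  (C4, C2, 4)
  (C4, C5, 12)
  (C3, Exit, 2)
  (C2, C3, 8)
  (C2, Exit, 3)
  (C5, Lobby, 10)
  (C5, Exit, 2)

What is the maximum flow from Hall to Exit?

Augment Hall→Lobby→C3→Exit: bottleneck 2, flow now 2.
Augment Hall→C4→C2→Exit: bottleneck 3, flow now 5.
Augment Hall→C4→C5→Exit: bottleneck 2, flow now 7.
No augmenting path remains; maximum flow = 7.
In the residual graph, reachable from Hall: {Hall, Lobby, C4, C3, C2, C5}.
Min-cut edges: C3→Exit (2), C2→Exit (3), C5→Exit (2); capacity 2 + 3 + 2 = 7.
This cut is saturated, so no flow can exceed 7.

7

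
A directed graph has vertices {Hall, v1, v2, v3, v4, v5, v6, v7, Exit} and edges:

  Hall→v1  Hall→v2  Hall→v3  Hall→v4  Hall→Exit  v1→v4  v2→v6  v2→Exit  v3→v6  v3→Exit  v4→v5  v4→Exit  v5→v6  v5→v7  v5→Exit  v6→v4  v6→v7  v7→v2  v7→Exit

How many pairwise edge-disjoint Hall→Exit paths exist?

Assign every edge capacity 1; by Menger, the answer equals the max flow.
Path Hall→Exit (+1); total 1.
Path Hall→v2→Exit (+1); total 2.
Path Hall→v3→Exit (+1); total 3.
Path Hall→v4→Exit (+1); total 4.
Path Hall→v1→v4→v5→Exit (+1); total 5.
No residual Hall→Exit path; max flow = 5.
Certifying cut of size 5: {Hall→Exit, Hall→v1, Hall→v2, Hall→v3, Hall→v4}.

5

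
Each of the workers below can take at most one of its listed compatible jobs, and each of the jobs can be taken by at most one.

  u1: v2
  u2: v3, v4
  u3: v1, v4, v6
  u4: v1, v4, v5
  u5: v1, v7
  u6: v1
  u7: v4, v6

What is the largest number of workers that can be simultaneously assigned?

Unit-capacity flow: source→left, listed edges, right→sink; max matching = max flow.
Augmenting path u1→v2 (+1); matched 1.
Augmenting path u2→v3 (+1); matched 2.
Augmenting path u3→v1 (+1); matched 3.
Augmenting path u4→v4 (+1); matched 4.
Augmenting path u5→v7 (+1); matched 5.
Augmenting path u7→v6 (+1); matched 6.
Augmenting path u6→v1→u3→v4→u4→v5 (+1); matched 7.
No augmenting path remains; maximum matching = 7.
König certificate: {u1, u2, u3, u4, u5, u6, u7} is a vertex cover of size 7 (every listed pair touches it), so no matching can be larger.

7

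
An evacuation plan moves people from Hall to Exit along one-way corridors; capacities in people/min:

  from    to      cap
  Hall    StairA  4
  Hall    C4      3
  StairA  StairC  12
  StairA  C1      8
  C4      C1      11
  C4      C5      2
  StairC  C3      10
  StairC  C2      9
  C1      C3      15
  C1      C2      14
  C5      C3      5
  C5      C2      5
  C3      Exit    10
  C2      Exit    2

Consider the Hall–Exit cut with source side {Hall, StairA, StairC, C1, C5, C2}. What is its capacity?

Edges leaving {Hall, StairA, StairC, C1, C5, C2}: Hall→C4 (3), StairC→C3 (10), C1→C3 (15), C5→C3 (5), C2→Exit (2).
Cut capacity = 3 + 10 + 15 + 5 + 2 = 35.

35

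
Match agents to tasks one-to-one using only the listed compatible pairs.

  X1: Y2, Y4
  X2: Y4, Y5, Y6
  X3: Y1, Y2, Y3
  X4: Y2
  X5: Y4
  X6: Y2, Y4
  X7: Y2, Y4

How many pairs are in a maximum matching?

4

Unit-capacity flow: source→left, listed edges, right→sink; max matching = max flow.
Augmenting path X1→Y2 (+1); matched 1.
Augmenting path X2→Y4 (+1); matched 2.
Augmenting path X3→Y1 (+1); matched 3.
Augmenting path X5→Y4→X2→Y5 (+1); matched 4.
No augmenting path remains; maximum matching = 4.
König certificate: {X2, X3, Y2, Y4} is a vertex cover of size 4 (every listed pair touches it), so no matching can be larger.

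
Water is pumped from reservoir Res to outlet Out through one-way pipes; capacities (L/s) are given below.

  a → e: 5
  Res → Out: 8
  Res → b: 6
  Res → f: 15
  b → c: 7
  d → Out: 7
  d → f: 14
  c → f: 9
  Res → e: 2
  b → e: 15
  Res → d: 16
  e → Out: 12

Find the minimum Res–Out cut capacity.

Augment Res→Out: bottleneck 8, flow now 8.
Augment Res→d→Out: bottleneck 7, flow now 15.
Augment Res→e→Out: bottleneck 2, flow now 17.
Augment Res→b→e→Out: bottleneck 6, flow now 23.
No augmenting path remains; maximum flow = 23.
By max-flow min-cut, the minimum cut capacity equals the max flow.
In the residual graph, reachable from Res: {Res, d, f}.
Min-cut edges: Res→b (6), Res→e (2), Res→Out (8), d→Out (7); capacity 6 + 2 + 8 + 7 = 23.

23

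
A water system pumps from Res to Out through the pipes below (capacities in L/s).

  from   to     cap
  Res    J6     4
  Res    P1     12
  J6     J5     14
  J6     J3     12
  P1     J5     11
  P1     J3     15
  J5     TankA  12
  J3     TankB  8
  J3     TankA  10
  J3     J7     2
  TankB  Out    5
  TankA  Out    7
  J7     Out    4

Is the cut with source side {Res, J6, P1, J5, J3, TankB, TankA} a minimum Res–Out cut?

Given cut capacity: 2 + 5 + 7 = 14.
Augment Res→J6→J5→TankA→Out: bottleneck 4, flow now 4.
Augment Res→P1→J5→TankA→Out: bottleneck 3, flow now 7.
Augment Res→P1→J3→TankB→Out: bottleneck 5, flow now 12.
Augment Res→P1→J3→J7→Out: bottleneck 2, flow now 14.
No augmenting path remains; maximum flow = 14.
Cut capacity 14 equals the max flow, so it is a minimum cut.

Yes — it is a minimum cut (capacity 14).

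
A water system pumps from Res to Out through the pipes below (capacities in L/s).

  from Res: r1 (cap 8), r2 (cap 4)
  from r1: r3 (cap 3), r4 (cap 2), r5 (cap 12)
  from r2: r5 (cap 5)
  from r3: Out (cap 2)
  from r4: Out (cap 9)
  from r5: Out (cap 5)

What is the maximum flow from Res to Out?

9

Augment Res→r1→r3→Out: bottleneck 2, flow now 2.
Augment Res→r1→r4→Out: bottleneck 2, flow now 4.
Augment Res→r1→r5→Out: bottleneck 4, flow now 8.
Augment Res→r2→r5→Out: bottleneck 1, flow now 9.
No augmenting path remains; maximum flow = 9.
In the residual graph, reachable from Res: {Res, r1, r2, r3, r5}.
Min-cut edges: r1→r4 (2), r3→Out (2), r5→Out (5); capacity 2 + 2 + 5 = 9.
This cut is saturated, so no flow can exceed 9.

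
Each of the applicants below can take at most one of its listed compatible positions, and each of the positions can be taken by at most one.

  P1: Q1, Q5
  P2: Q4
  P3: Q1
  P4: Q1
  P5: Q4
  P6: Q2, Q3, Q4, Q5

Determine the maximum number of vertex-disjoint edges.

4

Unit-capacity flow: source→left, listed edges, right→sink; max matching = max flow.
Augmenting path P1→Q1 (+1); matched 1.
Augmenting path P2→Q4 (+1); matched 2.
Augmenting path P6→Q2 (+1); matched 3.
Augmenting path P3→Q1→P1→Q5 (+1); matched 4.
No augmenting path remains; maximum matching = 4.
König certificate: {P1, P6, Q1, Q4} is a vertex cover of size 4 (every listed pair touches it), so no matching can be larger.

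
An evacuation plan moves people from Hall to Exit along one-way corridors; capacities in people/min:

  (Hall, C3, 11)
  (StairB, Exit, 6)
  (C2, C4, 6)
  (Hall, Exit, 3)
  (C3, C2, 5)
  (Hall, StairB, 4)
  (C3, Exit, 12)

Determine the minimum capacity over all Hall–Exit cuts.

Augment Hall→Exit: bottleneck 3, flow now 3.
Augment Hall→C3→Exit: bottleneck 11, flow now 14.
Augment Hall→StairB→Exit: bottleneck 4, flow now 18.
No augmenting path remains; maximum flow = 18.
By max-flow min-cut, the minimum cut capacity equals the max flow.
In the residual graph, reachable from Hall: {Hall}.
Min-cut edges: Hall→C3 (11), Hall→StairB (4), Hall→Exit (3); capacity 11 + 4 + 3 = 18.

18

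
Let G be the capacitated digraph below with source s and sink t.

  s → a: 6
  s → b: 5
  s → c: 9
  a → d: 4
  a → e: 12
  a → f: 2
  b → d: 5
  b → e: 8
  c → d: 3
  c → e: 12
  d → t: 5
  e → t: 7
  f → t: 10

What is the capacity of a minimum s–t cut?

Augment s→a→d→t: bottleneck 4, flow now 4.
Augment s→a→e→t: bottleneck 2, flow now 6.
Augment s→b→d→t: bottleneck 1, flow now 7.
Augment s→b→e→t: bottleneck 4, flow now 11.
Augment s→c→e→t: bottleneck 1, flow now 12.
Augment s→c→d→a→f→t: bottleneck 2, flow now 14. (uses reverse residual edge)
No augmenting path remains; maximum flow = 14.
By max-flow min-cut, the minimum cut capacity equals the max flow.
In the residual graph, reachable from s: {s, a, b, c, d, e}.
Min-cut edges: a→f (2), d→t (5), e→t (7); capacity 2 + 5 + 7 = 14.

14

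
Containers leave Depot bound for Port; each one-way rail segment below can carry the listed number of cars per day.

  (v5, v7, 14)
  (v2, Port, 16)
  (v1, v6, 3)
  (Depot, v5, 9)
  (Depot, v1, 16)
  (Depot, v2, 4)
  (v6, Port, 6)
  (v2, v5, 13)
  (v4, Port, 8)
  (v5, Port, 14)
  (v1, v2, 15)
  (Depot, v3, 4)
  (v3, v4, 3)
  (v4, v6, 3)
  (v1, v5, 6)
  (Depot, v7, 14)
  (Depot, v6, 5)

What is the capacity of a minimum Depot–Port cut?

Augment Depot→v2→Port: bottleneck 4, flow now 4.
Augment Depot→v5→Port: bottleneck 9, flow now 13.
Augment Depot→v6→Port: bottleneck 5, flow now 18.
Augment Depot→v1→v2→Port: bottleneck 12, flow now 30.
Augment Depot→v1→v5→Port: bottleneck 4, flow now 34.
Augment Depot→v3→v4→Port: bottleneck 3, flow now 37.
No augmenting path remains; maximum flow = 37.
By max-flow min-cut, the minimum cut capacity equals the max flow.
In the residual graph, reachable from Depot: {Depot, v3, v7}.
Min-cut edges: Depot→v1 (16), Depot→v2 (4), Depot→v5 (9), Depot→v6 (5), v3→v4 (3); capacity 16 + 4 + 9 + 5 + 3 = 37.

37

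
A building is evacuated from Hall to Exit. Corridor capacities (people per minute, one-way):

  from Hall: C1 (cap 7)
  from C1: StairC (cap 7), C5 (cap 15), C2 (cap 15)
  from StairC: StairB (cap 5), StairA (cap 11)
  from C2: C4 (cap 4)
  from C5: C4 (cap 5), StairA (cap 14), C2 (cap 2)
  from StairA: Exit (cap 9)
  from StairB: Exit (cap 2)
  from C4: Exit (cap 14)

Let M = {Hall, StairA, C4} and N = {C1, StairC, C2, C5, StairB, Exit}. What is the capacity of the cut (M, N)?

30

Edges leaving {Hall, StairA, C4}: Hall→C1 (7), StairA→Exit (9), C4→Exit (14).
Cut capacity = 7 + 9 + 14 = 30.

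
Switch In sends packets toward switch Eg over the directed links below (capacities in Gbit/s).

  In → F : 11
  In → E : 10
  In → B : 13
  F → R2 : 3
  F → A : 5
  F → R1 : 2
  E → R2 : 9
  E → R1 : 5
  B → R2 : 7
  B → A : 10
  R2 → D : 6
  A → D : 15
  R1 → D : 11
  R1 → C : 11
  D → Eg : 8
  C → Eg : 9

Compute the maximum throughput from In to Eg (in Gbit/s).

15

Augment In→F→R2→D→Eg: bottleneck 3, flow now 3.
Augment In→F→A→D→Eg: bottleneck 5, flow now 8.
Augment In→F→R1→C→Eg: bottleneck 2, flow now 10.
Augment In→E→R1→C→Eg: bottleneck 5, flow now 15.
No augmenting path remains; maximum flow = 15.
In the residual graph, reachable from In: {In, F, E, B, R2, A, D}.
Min-cut edges: F→R1 (2), E→R1 (5), D→Eg (8); capacity 2 + 5 + 8 = 15.
This cut is saturated, so no flow can exceed 15.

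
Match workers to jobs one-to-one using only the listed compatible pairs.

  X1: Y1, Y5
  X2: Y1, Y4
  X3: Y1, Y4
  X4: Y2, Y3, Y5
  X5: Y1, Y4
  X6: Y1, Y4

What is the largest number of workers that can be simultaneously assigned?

Unit-capacity flow: source→left, listed edges, right→sink; max matching = max flow.
Augmenting path X1→Y1 (+1); matched 1.
Augmenting path X2→Y4 (+1); matched 2.
Augmenting path X4→Y2 (+1); matched 3.
Augmenting path X3→Y1→X1→Y5 (+1); matched 4.
No augmenting path remains; maximum matching = 4.
König certificate: {X1, X4, Y1, Y4} is a vertex cover of size 4 (every listed pair touches it), so no matching can be larger.

4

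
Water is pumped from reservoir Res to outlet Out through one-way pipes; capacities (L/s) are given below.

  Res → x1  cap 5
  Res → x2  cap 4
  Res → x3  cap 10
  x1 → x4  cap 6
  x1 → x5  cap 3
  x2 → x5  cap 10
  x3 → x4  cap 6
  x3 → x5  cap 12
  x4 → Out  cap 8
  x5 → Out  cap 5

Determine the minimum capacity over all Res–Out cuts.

13

Augment Res→x1→x4→Out: bottleneck 5, flow now 5.
Augment Res→x2→x5→Out: bottleneck 4, flow now 9.
Augment Res→x3→x4→Out: bottleneck 3, flow now 12.
Augment Res→x3→x5→Out: bottleneck 1, flow now 13.
No augmenting path remains; maximum flow = 13.
By max-flow min-cut, the minimum cut capacity equals the max flow.
In the residual graph, reachable from Res: {Res, x1, x2, x3, x4, x5}.
Min-cut edges: x4→Out (8), x5→Out (5); capacity 8 + 5 = 13.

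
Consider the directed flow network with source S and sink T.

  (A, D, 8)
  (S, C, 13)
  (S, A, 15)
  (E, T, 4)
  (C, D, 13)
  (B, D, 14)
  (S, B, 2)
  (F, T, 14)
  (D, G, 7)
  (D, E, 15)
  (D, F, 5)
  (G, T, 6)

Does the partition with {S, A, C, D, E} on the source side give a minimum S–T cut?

Given cut capacity: 2 + 5 + 7 + 4 = 18.
Augment S→A→D→E→T: bottleneck 4, flow now 4.
Augment S→A→D→F→T: bottleneck 4, flow now 8.
Augment S→B→D→F→T: bottleneck 1, flow now 9.
Augment S→B→D→G→T: bottleneck 1, flow now 10.
Augment S→C→D→G→T: bottleneck 5, flow now 15.
No augmenting path remains; maximum flow = 15.
In the residual graph, reachable from S: {S, A, B, C, D, E, G}.
Min-cut edges: D→F (5), E→T (4), G→T (6); capacity 5 + 4 + 6 = 15.
Cut capacity 18 exceeds the max flow 15, so it is not minimum.

No — its capacity is 18, but the minimum cut has capacity 15.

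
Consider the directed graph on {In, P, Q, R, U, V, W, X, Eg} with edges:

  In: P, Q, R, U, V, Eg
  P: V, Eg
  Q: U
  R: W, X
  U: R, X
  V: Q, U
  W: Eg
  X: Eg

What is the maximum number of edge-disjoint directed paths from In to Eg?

4

Assign every edge capacity 1; by Menger, the answer equals the max flow.
Path In→Eg (+1); total 1.
Path In→P→Eg (+1); total 2.
Path In→R→W→Eg (+1); total 3.
Path In→U→X→Eg (+1); total 4.
No residual In→Eg path; max flow = 4.
Certifying cut of size 4: {In→Eg, In→P, R→W, X→Eg}.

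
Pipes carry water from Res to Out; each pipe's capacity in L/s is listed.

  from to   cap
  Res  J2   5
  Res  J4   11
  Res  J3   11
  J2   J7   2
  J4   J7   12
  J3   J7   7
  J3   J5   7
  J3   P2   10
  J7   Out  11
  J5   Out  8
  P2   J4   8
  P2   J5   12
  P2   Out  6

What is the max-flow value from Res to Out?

Augment Res→J2→J7→Out: bottleneck 2, flow now 2.
Augment Res→J4→J7→Out: bottleneck 9, flow now 11.
Augment Res→J3→J5→Out: bottleneck 7, flow now 18.
Augment Res→J3→P2→Out: bottleneck 4, flow now 22.
No augmenting path remains; maximum flow = 22.
In the residual graph, reachable from Res: {Res, J2, J4, J7}.
Min-cut edges: Res→J3 (11), J7→Out (11); capacity 11 + 11 = 22.
This cut is saturated, so no flow can exceed 22.

22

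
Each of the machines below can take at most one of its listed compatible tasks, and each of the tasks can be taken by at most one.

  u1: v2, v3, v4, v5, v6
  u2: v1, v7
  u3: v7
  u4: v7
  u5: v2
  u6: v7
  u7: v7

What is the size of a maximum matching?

4

Unit-capacity flow: source→left, listed edges, right→sink; max matching = max flow.
Augmenting path u1→v2 (+1); matched 1.
Augmenting path u2→v1 (+1); matched 2.
Augmenting path u3→v7 (+1); matched 3.
Augmenting path u5→v2→u1→v3 (+1); matched 4.
No augmenting path remains; maximum matching = 4.
König certificate: {u1, u2, u5, v7} is a vertex cover of size 4 (every listed pair touches it), so no matching can be larger.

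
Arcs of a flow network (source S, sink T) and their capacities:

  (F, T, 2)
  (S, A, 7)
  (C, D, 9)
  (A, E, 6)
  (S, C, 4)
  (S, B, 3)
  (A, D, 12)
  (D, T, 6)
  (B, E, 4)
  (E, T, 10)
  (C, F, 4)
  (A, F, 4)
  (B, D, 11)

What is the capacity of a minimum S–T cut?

Augment S→A→D→T: bottleneck 6, flow now 6.
Augment S→A→E→T: bottleneck 1, flow now 7.
Augment S→B→E→T: bottleneck 3, flow now 10.
Augment S→C→F→T: bottleneck 2, flow now 12.
Augment S→C→D→A→E→T: bottleneck 2, flow now 14. (uses reverse residual edge)
No augmenting path remains; maximum flow = 14.
By max-flow min-cut, the minimum cut capacity equals the max flow.
In the residual graph, reachable from S: {S}.
Min-cut edges: S→A (7), S→B (3), S→C (4); capacity 7 + 3 + 4 = 14.

14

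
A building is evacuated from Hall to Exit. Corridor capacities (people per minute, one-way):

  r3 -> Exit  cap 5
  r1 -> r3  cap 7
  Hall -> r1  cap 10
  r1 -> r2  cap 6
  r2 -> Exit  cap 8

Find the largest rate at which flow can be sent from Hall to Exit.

Augment Hall→r1→r2→Exit: bottleneck 6, flow now 6.
Augment Hall→r1→r3→Exit: bottleneck 4, flow now 10.
No augmenting path remains; maximum flow = 10.
In the residual graph, reachable from Hall: {Hall}.
Min-cut edges: Hall→r1 (10); capacity 10 = 10.
This cut is saturated, so no flow can exceed 10.

10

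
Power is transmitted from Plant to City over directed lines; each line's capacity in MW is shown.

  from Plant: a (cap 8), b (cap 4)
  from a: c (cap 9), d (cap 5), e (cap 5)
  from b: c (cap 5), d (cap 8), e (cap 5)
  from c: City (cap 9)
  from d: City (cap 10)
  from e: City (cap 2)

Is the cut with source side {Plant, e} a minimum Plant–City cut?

Given cut capacity: 8 + 4 + 2 = 14.
Augment Plant→a→c→City: bottleneck 8, flow now 8.
Augment Plant→b→c→City: bottleneck 1, flow now 9.
Augment Plant→b→d→City: bottleneck 3, flow now 12.
No augmenting path remains; maximum flow = 12.
In the residual graph, reachable from Plant: {Plant}.
Min-cut edges: Plant→a (8), Plant→b (4); capacity 8 + 4 = 12.
Cut capacity 14 exceeds the max flow 12, so it is not minimum.

No — its capacity is 14, but the minimum cut has capacity 12.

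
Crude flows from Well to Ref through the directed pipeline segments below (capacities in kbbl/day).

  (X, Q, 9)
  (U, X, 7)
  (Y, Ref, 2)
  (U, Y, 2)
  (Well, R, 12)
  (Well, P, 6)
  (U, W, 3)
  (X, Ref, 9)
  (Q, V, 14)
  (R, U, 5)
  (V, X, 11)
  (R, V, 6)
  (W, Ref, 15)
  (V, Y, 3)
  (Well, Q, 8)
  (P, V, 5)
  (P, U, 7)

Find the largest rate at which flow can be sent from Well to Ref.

Augment Well→P→U→W→Ref: bottleneck 3, flow now 3.
Augment Well→P→U→X→Ref: bottleneck 3, flow now 6.
Augment Well→Q→V→X→Ref: bottleneck 6, flow now 12.
Augment Well→Q→V→Y→Ref: bottleneck 2, flow now 14.
No augmenting path remains; maximum flow = 14.
In the residual graph, reachable from Well: {Well, P, Q, R, U, V, X, Y}.
Min-cut edges: U→W (3), X→Ref (9), Y→Ref (2); capacity 3 + 9 + 2 = 14.
This cut is saturated, so no flow can exceed 14.

14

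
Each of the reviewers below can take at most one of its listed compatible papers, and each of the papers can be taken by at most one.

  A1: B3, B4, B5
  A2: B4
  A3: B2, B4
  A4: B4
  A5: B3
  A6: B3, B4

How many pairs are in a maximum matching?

4

Unit-capacity flow: source→left, listed edges, right→sink; max matching = max flow.
Augmenting path A1→B3 (+1); matched 1.
Augmenting path A2→B4 (+1); matched 2.
Augmenting path A3→B2 (+1); matched 3.
Augmenting path A5→B3→A1→B5 (+1); matched 4.
No augmenting path remains; maximum matching = 4.
König certificate: {A1, A3, B3, B4} is a vertex cover of size 4 (every listed pair touches it), so no matching can be larger.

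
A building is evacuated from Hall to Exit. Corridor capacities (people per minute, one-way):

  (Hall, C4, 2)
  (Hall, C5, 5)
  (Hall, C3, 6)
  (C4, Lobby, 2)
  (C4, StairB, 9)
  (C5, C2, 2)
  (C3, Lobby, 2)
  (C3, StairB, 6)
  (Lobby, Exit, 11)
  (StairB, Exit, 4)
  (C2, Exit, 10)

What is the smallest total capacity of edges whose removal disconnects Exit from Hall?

10

Augment Hall→C4→Lobby→Exit: bottleneck 2, flow now 2.
Augment Hall→C5→C2→Exit: bottleneck 2, flow now 4.
Augment Hall→C3→Lobby→Exit: bottleneck 2, flow now 6.
Augment Hall→C3→StairB→Exit: bottleneck 4, flow now 10.
No augmenting path remains; maximum flow = 10.
By max-flow min-cut, the minimum cut capacity equals the max flow.
In the residual graph, reachable from Hall: {Hall, C5}.
Min-cut edges: Hall→C4 (2), Hall→C3 (6), C5→C2 (2); capacity 2 + 6 + 2 = 10.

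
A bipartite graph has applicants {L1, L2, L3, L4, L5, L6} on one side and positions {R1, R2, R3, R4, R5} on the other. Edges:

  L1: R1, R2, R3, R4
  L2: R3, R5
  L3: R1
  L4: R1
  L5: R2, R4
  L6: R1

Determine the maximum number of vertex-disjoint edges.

4

Unit-capacity flow: source→left, listed edges, right→sink; max matching = max flow.
Augmenting path L1→R1 (+1); matched 1.
Augmenting path L2→R3 (+1); matched 2.
Augmenting path L5→R2 (+1); matched 3.
Augmenting path L3→R1→L1→R4 (+1); matched 4.
No augmenting path remains; maximum matching = 4.
König certificate: {L1, L2, L5, R1} is a vertex cover of size 4 (every listed pair touches it), so no matching can be larger.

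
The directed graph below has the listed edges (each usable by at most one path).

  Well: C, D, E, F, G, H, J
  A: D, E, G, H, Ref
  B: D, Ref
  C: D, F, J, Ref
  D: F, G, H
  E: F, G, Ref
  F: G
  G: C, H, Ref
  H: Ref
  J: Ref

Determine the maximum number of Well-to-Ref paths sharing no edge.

5

Assign every edge capacity 1; by Menger, the answer equals the max flow.
Path Well→C→Ref (+1); total 1.
Path Well→E→Ref (+1); total 2.
Path Well→G→Ref (+1); total 3.
Path Well→H→Ref (+1); total 4.
Path Well→J→Ref (+1); total 5.
No residual Well→Ref path; max flow = 5.
Certifying cut of size 5: {C→Ref, G→Ref, H→Ref, J→Ref, Well→E}.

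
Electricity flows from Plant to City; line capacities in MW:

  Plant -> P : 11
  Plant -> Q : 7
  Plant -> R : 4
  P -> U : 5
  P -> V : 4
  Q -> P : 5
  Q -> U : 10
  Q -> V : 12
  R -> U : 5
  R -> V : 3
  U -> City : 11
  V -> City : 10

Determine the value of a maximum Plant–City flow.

Augment Plant→P→U→City: bottleneck 5, flow now 5.
Augment Plant→P→V→City: bottleneck 4, flow now 9.
Augment Plant→Q→U→City: bottleneck 6, flow now 15.
Augment Plant→Q→V→City: bottleneck 1, flow now 16.
Augment Plant→R→V→City: bottleneck 3, flow now 19.
Augment Plant→R→U→Q→V→City: bottleneck 1, flow now 20. (uses reverse residual edge)
No augmenting path remains; maximum flow = 20.
In the residual graph, reachable from Plant: {Plant, P}.
Min-cut edges: Plant→Q (7), Plant→R (4), P→U (5), P→V (4); capacity 7 + 4 + 5 + 4 = 20.
This cut is saturated, so no flow can exceed 20.

20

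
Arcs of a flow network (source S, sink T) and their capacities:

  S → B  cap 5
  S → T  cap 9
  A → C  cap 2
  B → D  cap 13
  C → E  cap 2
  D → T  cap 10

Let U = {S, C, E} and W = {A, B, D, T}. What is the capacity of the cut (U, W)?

Edges leaving {S, C, E}: S→B (5), S→T (9).
Cut capacity = 5 + 9 = 14.

14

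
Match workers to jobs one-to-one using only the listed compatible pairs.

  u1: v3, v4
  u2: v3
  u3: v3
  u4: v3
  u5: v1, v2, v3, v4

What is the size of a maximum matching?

Unit-capacity flow: source→left, listed edges, right→sink; max matching = max flow.
Augmenting path u1→v3 (+1); matched 1.
Augmenting path u5→v1 (+1); matched 2.
Augmenting path u2→v3→u1→v4 (+1); matched 3.
No augmenting path remains; maximum matching = 3.
König certificate: {u1, u5, v3} is a vertex cover of size 3 (every listed pair touches it), so no matching can be larger.

3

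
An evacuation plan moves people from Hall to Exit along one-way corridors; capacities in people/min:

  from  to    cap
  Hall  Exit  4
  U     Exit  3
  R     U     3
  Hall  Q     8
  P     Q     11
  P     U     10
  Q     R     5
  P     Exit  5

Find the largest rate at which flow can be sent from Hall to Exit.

7

Augment Hall→Exit: bottleneck 4, flow now 4.
Augment Hall→Q→R→U→Exit: bottleneck 3, flow now 7.
No augmenting path remains; maximum flow = 7.
In the residual graph, reachable from Hall: {Hall, Q, R}.
Min-cut edges: Hall→Exit (4), R→U (3); capacity 4 + 3 = 7.
This cut is saturated, so no flow can exceed 7.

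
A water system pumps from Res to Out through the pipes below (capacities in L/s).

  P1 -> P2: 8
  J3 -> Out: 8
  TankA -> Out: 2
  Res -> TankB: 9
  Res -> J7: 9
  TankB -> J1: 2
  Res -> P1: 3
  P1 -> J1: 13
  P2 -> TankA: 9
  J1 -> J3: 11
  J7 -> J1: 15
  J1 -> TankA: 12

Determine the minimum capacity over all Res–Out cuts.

10

Augment Res→P1→J1→J3→Out: bottleneck 3, flow now 3.
Augment Res→TankB→J1→J3→Out: bottleneck 2, flow now 5.
Augment Res→J7→J1→J3→Out: bottleneck 3, flow now 8.
Augment Res→J7→J1→TankA→Out: bottleneck 2, flow now 10.
No augmenting path remains; maximum flow = 10.
By max-flow min-cut, the minimum cut capacity equals the max flow.
In the residual graph, reachable from Res: {Res, P1, TankB, J7, J1, P2, J3, TankA}.
Min-cut edges: J3→Out (8), TankA→Out (2); capacity 8 + 2 = 10.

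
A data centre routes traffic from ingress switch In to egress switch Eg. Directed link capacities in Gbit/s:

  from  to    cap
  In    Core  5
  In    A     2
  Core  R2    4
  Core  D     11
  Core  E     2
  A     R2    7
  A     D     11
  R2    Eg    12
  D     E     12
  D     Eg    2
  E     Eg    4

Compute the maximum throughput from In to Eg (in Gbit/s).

Augment In→Core→R2→Eg: bottleneck 4, flow now 4.
Augment In→Core→D→Eg: bottleneck 1, flow now 5.
Augment In→A→R2→Eg: bottleneck 2, flow now 7.
No augmenting path remains; maximum flow = 7.
In the residual graph, reachable from In: {In}.
Min-cut edges: In→Core (5), In→A (2); capacity 5 + 2 = 7.
This cut is saturated, so no flow can exceed 7.

7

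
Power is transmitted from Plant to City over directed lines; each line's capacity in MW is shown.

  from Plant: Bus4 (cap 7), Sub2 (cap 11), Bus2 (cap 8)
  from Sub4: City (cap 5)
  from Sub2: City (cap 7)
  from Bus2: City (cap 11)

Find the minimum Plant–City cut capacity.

Augment Plant→Sub2→City: bottleneck 7, flow now 7.
Augment Plant→Bus2→City: bottleneck 8, flow now 15.
No augmenting path remains; maximum flow = 15.
By max-flow min-cut, the minimum cut capacity equals the max flow.
In the residual graph, reachable from Plant: {Plant, Bus4, Sub2}.
Min-cut edges: Plant→Bus2 (8), Sub2→City (7); capacity 8 + 7 = 15.

15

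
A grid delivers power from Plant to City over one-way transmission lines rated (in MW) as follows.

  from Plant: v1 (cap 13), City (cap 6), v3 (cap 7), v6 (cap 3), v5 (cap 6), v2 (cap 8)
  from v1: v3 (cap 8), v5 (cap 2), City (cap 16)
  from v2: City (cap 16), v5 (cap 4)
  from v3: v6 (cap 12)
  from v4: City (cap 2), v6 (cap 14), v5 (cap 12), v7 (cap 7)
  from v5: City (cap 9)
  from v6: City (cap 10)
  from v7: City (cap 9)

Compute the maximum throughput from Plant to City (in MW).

43

Augment Plant→City: bottleneck 6, flow now 6.
Augment Plant→v1→City: bottleneck 13, flow now 19.
Augment Plant→v2→City: bottleneck 8, flow now 27.
Augment Plant→v5→City: bottleneck 6, flow now 33.
Augment Plant→v6→City: bottleneck 3, flow now 36.
Augment Plant→v3→v6→City: bottleneck 7, flow now 43.
No augmenting path remains; maximum flow = 43.
In the residual graph, reachable from Plant: {Plant}.
Min-cut edges: Plant→v1 (13), Plant→v2 (8), Plant→v3 (7), Plant→v5 (6), Plant→v6 (3), Plant→City (6); capacity 13 + 8 + 7 + 6 + 3 + 6 = 43.
This cut is saturated, so no flow can exceed 43.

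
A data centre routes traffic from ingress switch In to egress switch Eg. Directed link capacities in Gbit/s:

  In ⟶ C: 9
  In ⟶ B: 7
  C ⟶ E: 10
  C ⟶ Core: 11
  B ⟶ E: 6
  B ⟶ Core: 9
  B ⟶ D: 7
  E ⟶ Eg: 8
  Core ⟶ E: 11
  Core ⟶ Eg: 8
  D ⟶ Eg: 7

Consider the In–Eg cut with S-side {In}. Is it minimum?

Given cut capacity: 9 + 7 = 16.
Augment In→C→E→Eg: bottleneck 8, flow now 8.
Augment In→C→Core→Eg: bottleneck 1, flow now 9.
Augment In→B→Core→Eg: bottleneck 7, flow now 16.
No augmenting path remains; maximum flow = 16.
Cut capacity 16 equals the max flow, so it is a minimum cut.

Yes — it is a minimum cut (capacity 16).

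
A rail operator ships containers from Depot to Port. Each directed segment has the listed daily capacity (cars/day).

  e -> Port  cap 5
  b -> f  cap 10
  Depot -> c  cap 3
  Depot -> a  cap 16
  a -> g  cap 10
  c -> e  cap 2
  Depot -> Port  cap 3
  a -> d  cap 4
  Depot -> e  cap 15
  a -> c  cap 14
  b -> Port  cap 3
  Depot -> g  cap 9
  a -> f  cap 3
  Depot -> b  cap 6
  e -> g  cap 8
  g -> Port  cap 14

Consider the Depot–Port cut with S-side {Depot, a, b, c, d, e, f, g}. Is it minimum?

Given cut capacity: 3 + 3 + 5 + 14 = 25.
Augment Depot→Port: bottleneck 3, flow now 3.
Augment Depot→b→Port: bottleneck 3, flow now 6.
Augment Depot→e→Port: bottleneck 5, flow now 11.
Augment Depot→g→Port: bottleneck 9, flow now 20.
Augment Depot→a→g→Port: bottleneck 5, flow now 25.
No augmenting path remains; maximum flow = 25.
Cut capacity 25 equals the max flow, so it is a minimum cut.

Yes — it is a minimum cut (capacity 25).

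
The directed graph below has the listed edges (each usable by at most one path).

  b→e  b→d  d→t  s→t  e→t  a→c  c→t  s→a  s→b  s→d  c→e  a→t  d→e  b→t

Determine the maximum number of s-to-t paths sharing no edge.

4

Assign every edge capacity 1; by Menger, the answer equals the max flow.
Path s→t (+1); total 1.
Path s→a→t (+1); total 2.
Path s→b→t (+1); total 3.
Path s→d→t (+1); total 4.
No residual s→t path; max flow = 4.
Certifying cut of size 4: {s→a, s→b, s→d, s→t}.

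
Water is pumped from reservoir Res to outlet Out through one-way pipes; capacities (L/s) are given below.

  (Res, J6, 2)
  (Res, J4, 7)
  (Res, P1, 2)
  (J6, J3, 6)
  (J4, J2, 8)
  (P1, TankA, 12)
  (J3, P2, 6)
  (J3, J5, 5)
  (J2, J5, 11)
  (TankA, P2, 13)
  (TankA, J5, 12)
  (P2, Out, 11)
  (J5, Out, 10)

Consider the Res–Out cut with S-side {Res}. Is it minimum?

Yes — it is a minimum cut (capacity 11).

Given cut capacity: 2 + 7 + 2 = 11.
Augment Res→J6→J3→P2→Out: bottleneck 2, flow now 2.
Augment Res→J4→J2→J5→Out: bottleneck 7, flow now 9.
Augment Res→P1→TankA→P2→Out: bottleneck 2, flow now 11.
No augmenting path remains; maximum flow = 11.
Cut capacity 11 equals the max flow, so it is a minimum cut.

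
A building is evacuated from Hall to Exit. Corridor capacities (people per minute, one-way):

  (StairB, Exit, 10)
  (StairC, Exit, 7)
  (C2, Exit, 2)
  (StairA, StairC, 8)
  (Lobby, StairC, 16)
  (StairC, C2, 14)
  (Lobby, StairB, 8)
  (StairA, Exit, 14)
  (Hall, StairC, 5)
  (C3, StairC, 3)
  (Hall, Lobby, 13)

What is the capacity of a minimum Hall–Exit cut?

Augment Hall→StairC→Exit: bottleneck 5, flow now 5.
Augment Hall→Lobby→StairC→Exit: bottleneck 2, flow now 7.
Augment Hall→Lobby→StairB→Exit: bottleneck 8, flow now 15.
Augment Hall→Lobby→StairC→C2→Exit: bottleneck 2, flow now 17.
No augmenting path remains; maximum flow = 17.
By max-flow min-cut, the minimum cut capacity equals the max flow.
In the residual graph, reachable from Hall: {Hall, Lobby, StairC, C2}.
Min-cut edges: Lobby→StairB (8), StairC→Exit (7), C2→Exit (2); capacity 8 + 7 + 2 = 17.

17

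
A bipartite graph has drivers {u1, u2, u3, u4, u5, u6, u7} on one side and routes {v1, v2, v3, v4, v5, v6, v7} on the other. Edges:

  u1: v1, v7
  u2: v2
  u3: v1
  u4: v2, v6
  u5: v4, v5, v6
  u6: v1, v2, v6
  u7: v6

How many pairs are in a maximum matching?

Unit-capacity flow: source→left, listed edges, right→sink; max matching = max flow.
Augmenting path u1→v1 (+1); matched 1.
Augmenting path u2→v2 (+1); matched 2.
Augmenting path u4→v6 (+1); matched 3.
Augmenting path u5→v4 (+1); matched 4.
Augmenting path u3→v1→u1→v7 (+1); matched 5.
No augmenting path remains; maximum matching = 5.
König certificate: {u1, u5, v1, v2, v6} is a vertex cover of size 5 (every listed pair touches it), so no matching can be larger.

5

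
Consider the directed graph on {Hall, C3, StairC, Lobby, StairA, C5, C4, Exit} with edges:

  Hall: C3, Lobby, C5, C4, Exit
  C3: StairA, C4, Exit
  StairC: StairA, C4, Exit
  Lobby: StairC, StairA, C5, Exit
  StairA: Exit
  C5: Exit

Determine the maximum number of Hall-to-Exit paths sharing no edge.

Assign every edge capacity 1; by Menger, the answer equals the max flow.
Path Hall→Exit (+1); total 1.
Path Hall→C3→Exit (+1); total 2.
Path Hall→Lobby→Exit (+1); total 3.
Path Hall→C5→Exit (+1); total 4.
No residual Hall→Exit path; max flow = 4.
Certifying cut of size 4: {Hall→C3, Hall→C5, Hall→Exit, Hall→Lobby}.

4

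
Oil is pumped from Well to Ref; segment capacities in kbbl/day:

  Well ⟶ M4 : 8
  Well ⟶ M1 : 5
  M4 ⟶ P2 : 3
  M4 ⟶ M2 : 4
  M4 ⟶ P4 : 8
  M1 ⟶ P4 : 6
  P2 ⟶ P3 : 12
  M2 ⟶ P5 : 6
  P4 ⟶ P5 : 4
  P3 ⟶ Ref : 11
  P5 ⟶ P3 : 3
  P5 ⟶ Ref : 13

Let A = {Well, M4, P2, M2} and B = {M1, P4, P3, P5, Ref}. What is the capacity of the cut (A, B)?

31

Edges leaving {Well, M4, P2, M2}: Well→M1 (5), M4→P4 (8), P2→P3 (12), M2→P5 (6).
Cut capacity = 5 + 8 + 12 + 6 = 31.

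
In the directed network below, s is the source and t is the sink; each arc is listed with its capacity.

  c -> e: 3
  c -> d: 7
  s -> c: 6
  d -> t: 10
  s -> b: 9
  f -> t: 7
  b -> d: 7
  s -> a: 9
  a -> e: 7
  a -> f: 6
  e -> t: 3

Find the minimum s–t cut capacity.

19

Augment s→a→e→t: bottleneck 3, flow now 3.
Augment s→a→f→t: bottleneck 6, flow now 9.
Augment s→b→d→t: bottleneck 7, flow now 16.
Augment s→c→d→t: bottleneck 3, flow now 19.
No augmenting path remains; maximum flow = 19.
By max-flow min-cut, the minimum cut capacity equals the max flow.
In the residual graph, reachable from s: {s, a, b, c, d, e}.
Min-cut edges: a→f (6), d→t (10), e→t (3); capacity 6 + 10 + 3 = 19.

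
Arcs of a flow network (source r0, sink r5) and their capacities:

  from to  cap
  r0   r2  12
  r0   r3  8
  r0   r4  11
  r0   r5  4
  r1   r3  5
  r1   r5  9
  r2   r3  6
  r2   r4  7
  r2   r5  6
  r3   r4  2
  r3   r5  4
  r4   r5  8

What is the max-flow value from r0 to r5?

22

Augment r0→r5: bottleneck 4, flow now 4.
Augment r0→r2→r5: bottleneck 6, flow now 10.
Augment r0→r3→r5: bottleneck 4, flow now 14.
Augment r0→r4→r5: bottleneck 8, flow now 22.
No augmenting path remains; maximum flow = 22.
In the residual graph, reachable from r0: {r0, r2, r3, r4}.
Min-cut edges: r0→r5 (4), r2→r5 (6), r3→r5 (4), r4→r5 (8); capacity 4 + 6 + 4 + 8 = 22.
This cut is saturated, so no flow can exceed 22.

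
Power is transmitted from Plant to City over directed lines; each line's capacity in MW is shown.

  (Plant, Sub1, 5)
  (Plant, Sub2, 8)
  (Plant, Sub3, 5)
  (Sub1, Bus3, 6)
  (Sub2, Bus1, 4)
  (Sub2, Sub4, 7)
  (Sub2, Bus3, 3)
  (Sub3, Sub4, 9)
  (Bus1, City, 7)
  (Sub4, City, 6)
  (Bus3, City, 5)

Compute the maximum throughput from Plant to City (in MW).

Augment Plant→Sub1→Bus3→City: bottleneck 5, flow now 5.
Augment Plant→Sub2→Bus1→City: bottleneck 4, flow now 9.
Augment Plant→Sub2→Sub4→City: bottleneck 4, flow now 13.
Augment Plant→Sub3→Sub4→City: bottleneck 2, flow now 15.
No augmenting path remains; maximum flow = 15.
In the residual graph, reachable from Plant: {Plant, Sub1, Sub2, Sub3, Sub4, Bus3}.
Min-cut edges: Sub2→Bus1 (4), Sub4→City (6), Bus3→City (5); capacity 4 + 6 + 5 = 15.
This cut is saturated, so no flow can exceed 15.

15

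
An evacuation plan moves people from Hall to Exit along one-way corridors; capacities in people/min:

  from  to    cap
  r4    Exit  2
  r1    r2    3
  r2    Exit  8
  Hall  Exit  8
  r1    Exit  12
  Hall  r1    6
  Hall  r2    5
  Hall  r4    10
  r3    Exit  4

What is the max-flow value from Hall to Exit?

Augment Hall→Exit: bottleneck 8, flow now 8.
Augment Hall→r1→Exit: bottleneck 6, flow now 14.
Augment Hall→r2→Exit: bottleneck 5, flow now 19.
Augment Hall→r4→Exit: bottleneck 2, flow now 21.
No augmenting path remains; maximum flow = 21.
In the residual graph, reachable from Hall: {Hall, r4}.
Min-cut edges: Hall→r1 (6), Hall→r2 (5), Hall→Exit (8), r4→Exit (2); capacity 6 + 5 + 8 + 2 = 21.
This cut is saturated, so no flow can exceed 21.

21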